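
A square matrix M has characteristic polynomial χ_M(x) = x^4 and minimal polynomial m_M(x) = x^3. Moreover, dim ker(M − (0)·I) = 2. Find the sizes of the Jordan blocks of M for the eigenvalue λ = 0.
Block sizes for λ = 0: [3, 1]

Step 1 — from the characteristic polynomial, algebraic multiplicity of λ = 0 is 4. From dim ker(M − (0)·I) = 2, there are exactly 2 Jordan blocks for λ = 0.
Step 2 — from the minimal polynomial, the factor (x − 0)^3 tells us the largest block for λ = 0 has size 3.
Step 3 — with total size 4, 2 blocks, and largest block 3, the block sizes (in nonincreasing order) are [3, 1].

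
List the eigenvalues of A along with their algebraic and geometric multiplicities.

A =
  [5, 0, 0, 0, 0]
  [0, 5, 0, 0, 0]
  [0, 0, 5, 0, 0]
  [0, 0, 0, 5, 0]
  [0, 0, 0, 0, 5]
λ = 5: alg = 5, geom = 5

Step 1 — factor the characteristic polynomial to read off the algebraic multiplicities:
  χ_A(x) = (x - 5)^5

Step 2 — compute geometric multiplicities via the rank-nullity identity g(λ) = n − rank(A − λI):
  rank(A − (5)·I) = 0, so dim ker(A − (5)·I) = n − 0 = 5

Summary:
  λ = 5: algebraic multiplicity = 5, geometric multiplicity = 5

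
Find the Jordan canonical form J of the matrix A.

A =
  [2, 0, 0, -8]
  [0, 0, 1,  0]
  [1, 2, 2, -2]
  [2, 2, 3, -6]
J_1(-2) ⊕ J_3(0)

The characteristic polynomial is
  det(x·I − A) = x^4 + 2*x^3 = x^3*(x + 2)

Eigenvalues and multiplicities (the geometric multiplicity of λ is n − rank(A − λI), which equals the number of Jordan blocks for λ):
  λ = -2: algebraic multiplicity = 1, geometric multiplicity = 1
  λ = 0: algebraic multiplicity = 3, geometric multiplicity = 1

Determining the block sizes for each eigenvalue:
  λ = -2: one block (gm = 1), so the single block has size am = 1 → block sizes [1]
  λ = 0: one block (gm = 1), so the single block has size am = 3 → block sizes [3]

Assembling the blocks gives a Jordan form
J =
  [-2, 0, 0, 0]
  [ 0, 0, 1, 0]
  [ 0, 0, 0, 1]
  [ 0, 0, 0, 0]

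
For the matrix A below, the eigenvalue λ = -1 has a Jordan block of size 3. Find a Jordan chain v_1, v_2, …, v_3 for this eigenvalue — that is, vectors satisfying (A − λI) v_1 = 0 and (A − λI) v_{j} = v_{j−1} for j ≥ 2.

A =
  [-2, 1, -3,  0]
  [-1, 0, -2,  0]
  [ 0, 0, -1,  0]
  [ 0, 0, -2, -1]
A Jordan chain for λ = -1 of length 3:
v_1 = (1, 1, 0, 0)ᵀ
v_2 = (-3, -2, 0, -2)ᵀ
v_3 = (0, 0, 1, 0)ᵀ

Let N = A − (-1)·I. We want v_3 with N^3 v_3 = 0 but N^2 v_3 ≠ 0; then v_{j-1} := N · v_j for j = 3, …, 2.

Pick v_3 = (0, 0, 1, 0)ᵀ.
Then v_2 = N · v_3 = (-3, -2, 0, -2)ᵀ.
Then v_1 = N · v_2 = (1, 1, 0, 0)ᵀ.

Sanity check: (A − (-1)·I) v_1 = (0, 0, 0, 0)ᵀ = 0. ✓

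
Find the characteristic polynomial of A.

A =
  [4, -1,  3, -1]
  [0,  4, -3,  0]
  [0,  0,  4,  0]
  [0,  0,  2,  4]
x^4 - 16*x^3 + 96*x^2 - 256*x + 256

Expanding det(x·I − A) (e.g. by cofactor expansion or by noting that A is similar to its Jordan form J, which has the same characteristic polynomial as A) gives
  χ_A(x) = x^4 - 16*x^3 + 96*x^2 - 256*x + 256
which factors as (x - 4)^4. The eigenvalues (with algebraic multiplicities) are λ = 4 with multiplicity 4.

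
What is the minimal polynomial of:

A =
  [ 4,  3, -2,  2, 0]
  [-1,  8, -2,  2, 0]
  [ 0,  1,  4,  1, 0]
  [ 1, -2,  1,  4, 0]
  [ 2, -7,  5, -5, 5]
x^2 - 10*x + 25

The characteristic polynomial is χ_A(x) = (x - 5)^5, so the eigenvalues are known. The minimal polynomial is
  m_A(x) = Π_λ (x − λ)^{k_λ}
where k_λ is the size of the *largest* Jordan block for λ (equivalently, the smallest k with (A − λI)^k v = 0 for every generalised eigenvector v of λ).

  λ = 5: largest Jordan block has size 2, contributing (x − 5)^2

So m_A(x) = (x - 5)^2 = x^2 - 10*x + 25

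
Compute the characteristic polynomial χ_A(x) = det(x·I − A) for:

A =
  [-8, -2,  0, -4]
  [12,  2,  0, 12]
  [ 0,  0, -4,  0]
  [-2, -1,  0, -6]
x^4 + 16*x^3 + 96*x^2 + 256*x + 256

Expanding det(x·I − A) (e.g. by cofactor expansion or by noting that A is similar to its Jordan form J, which has the same characteristic polynomial as A) gives
  χ_A(x) = x^4 + 16*x^3 + 96*x^2 + 256*x + 256
which factors as (x + 4)^4. The eigenvalues (with algebraic multiplicities) are λ = -4 with multiplicity 4.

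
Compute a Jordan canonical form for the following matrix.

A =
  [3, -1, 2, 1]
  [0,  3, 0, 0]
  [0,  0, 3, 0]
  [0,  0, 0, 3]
J_2(3) ⊕ J_1(3) ⊕ J_1(3)

The characteristic polynomial is
  det(x·I − A) = x^4 - 12*x^3 + 54*x^2 - 108*x + 81 = (x - 3)^4

Eigenvalues and multiplicities (the geometric multiplicity of λ is n − rank(A − λI), which equals the number of Jordan blocks for λ):
  λ = 3: algebraic multiplicity = 4, geometric multiplicity = 3

Determining the block sizes for each eigenvalue:
  λ = 3: 3 blocks summing to 4 forces exactly one block of size 2 and the rest size 1 → block sizes [2, 1, 1]

Assembling the blocks gives a Jordan form
J =
  [3, 1, 0, 0]
  [0, 3, 0, 0]
  [0, 0, 3, 0]
  [0, 0, 0, 3]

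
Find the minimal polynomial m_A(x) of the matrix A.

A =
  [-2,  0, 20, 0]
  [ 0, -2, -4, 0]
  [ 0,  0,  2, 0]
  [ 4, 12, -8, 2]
x^2 - 4

The characteristic polynomial is χ_A(x) = (x - 2)^2*(x + 2)^2, so the eigenvalues are known. The minimal polynomial is
  m_A(x) = Π_λ (x − λ)^{k_λ}
where k_λ is the size of the *largest* Jordan block for λ (equivalently, the smallest k with (A − λI)^k v = 0 for every generalised eigenvector v of λ).

  λ = -2: largest Jordan block has size 1, contributing (x + 2)
  λ = 2: largest Jordan block has size 1, contributing (x − 2)

So m_A(x) = (x - 2)*(x + 2) = x^2 - 4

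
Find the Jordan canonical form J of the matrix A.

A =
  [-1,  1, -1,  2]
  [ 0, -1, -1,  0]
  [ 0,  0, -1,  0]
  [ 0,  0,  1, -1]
J_3(-1) ⊕ J_1(-1)

The characteristic polynomial is
  det(x·I − A) = x^4 + 4*x^3 + 6*x^2 + 4*x + 1 = (x + 1)^4

Eigenvalues and multiplicities (the geometric multiplicity of λ is n − rank(A − λI), which equals the number of Jordan blocks for λ):
  λ = -1: algebraic multiplicity = 4, geometric multiplicity = 2

Determining the block sizes for each eigenvalue:
  λ = -1: with am = 4 and gm = 2, the partition is not yet determined (e.g. several partitions of 4 into 2 parts exist). Let N = A − (-1)·I. Computing rank(N^1) = 2, rank(N^2) = 1, rank(N^3) = 0; the number of blocks of size ≥ j is rank(N^{j−1}) − rank(N^j), giving [2, 1, 1]. So we have 1 block(s) of size 3, 1 block(s) of size 1 → block sizes [3, 1]

Assembling the blocks gives a Jordan form
J =
  [-1,  1,  0,  0]
  [ 0, -1,  1,  0]
  [ 0,  0, -1,  0]
  [ 0,  0,  0, -1]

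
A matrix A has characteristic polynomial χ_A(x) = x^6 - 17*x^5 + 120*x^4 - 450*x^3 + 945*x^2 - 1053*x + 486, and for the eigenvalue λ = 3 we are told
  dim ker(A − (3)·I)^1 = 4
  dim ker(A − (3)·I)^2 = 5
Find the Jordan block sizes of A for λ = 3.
Block sizes for λ = 3: [2, 1, 1, 1]

From the dimensions of kernels of powers, the number of Jordan blocks of size at least j is d_j − d_{j−1} where d_j = dim ker(N^j) (with d_0 = 0). Computing the differences gives [4, 1].
The number of blocks of size exactly k is (#blocks of size ≥ k) − (#blocks of size ≥ k + 1), so the partition is: 3 block(s) of size 1, 1 block(s) of size 2.
In nonincreasing order the block sizes are [2, 1, 1, 1].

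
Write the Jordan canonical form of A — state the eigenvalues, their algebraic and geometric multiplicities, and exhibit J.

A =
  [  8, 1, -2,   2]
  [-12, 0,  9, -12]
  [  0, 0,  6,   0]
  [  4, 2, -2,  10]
J_3(6) ⊕ J_1(6)

The characteristic polynomial is
  det(x·I − A) = x^4 - 24*x^3 + 216*x^2 - 864*x + 1296 = (x - 6)^4

Eigenvalues and multiplicities (the geometric multiplicity of λ is n − rank(A − λI), which equals the number of Jordan blocks for λ):
  λ = 6: algebraic multiplicity = 4, geometric multiplicity = 2

Determining the block sizes for each eigenvalue:
  λ = 6: with am = 4 and gm = 2, the partition is not yet determined (e.g. several partitions of 4 into 2 parts exist). Let N = A − (6)·I. Computing rank(N^1) = 2, rank(N^2) = 1, rank(N^3) = 0; the number of blocks of size ≥ j is rank(N^{j−1}) − rank(N^j), giving [2, 1, 1]. So we have 1 block(s) of size 3, 1 block(s) of size 1 → block sizes [3, 1]

Assembling the blocks gives a Jordan form
J =
  [6, 1, 0, 0]
  [0, 6, 1, 0]
  [0, 0, 6, 0]
  [0, 0, 0, 6]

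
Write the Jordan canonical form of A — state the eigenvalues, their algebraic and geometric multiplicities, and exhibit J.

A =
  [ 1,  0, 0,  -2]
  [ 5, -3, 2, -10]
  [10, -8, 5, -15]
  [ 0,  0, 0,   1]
J_2(1) ⊕ J_2(1)

The characteristic polynomial is
  det(x·I − A) = x^4 - 4*x^3 + 6*x^2 - 4*x + 1 = (x - 1)^4

Eigenvalues and multiplicities (the geometric multiplicity of λ is n − rank(A − λI), which equals the number of Jordan blocks for λ):
  λ = 1: algebraic multiplicity = 4, geometric multiplicity = 2

Determining the block sizes for each eigenvalue:
  λ = 1: with am = 4 and gm = 2, the partition is not yet determined (e.g. several partitions of 4 into 2 parts exist). Let N = A − (1)·I. Computing rank(N^1) = 2, rank(N^2) = 0; the number of blocks of size ≥ j is rank(N^{j−1}) − rank(N^j), giving [2, 2]. So we have 2 block(s) of size 2 → block sizes [2, 2]

Assembling the blocks gives a Jordan form
J =
  [1, 1, 0, 0]
  [0, 1, 0, 0]
  [0, 0, 1, 1]
  [0, 0, 0, 1]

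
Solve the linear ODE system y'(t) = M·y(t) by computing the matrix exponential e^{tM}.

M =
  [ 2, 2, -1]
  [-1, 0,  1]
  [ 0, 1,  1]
e^{tM} =
  [-t^2*exp(t)/2 + t*exp(t) + exp(t), -t^2*exp(t)/2 + 2*t*exp(t), t^2*exp(t)/2 - t*exp(t)]
  [-t*exp(t), -t*exp(t) + exp(t), t*exp(t)]
  [-t^2*exp(t)/2, -t^2*exp(t)/2 + t*exp(t), t^2*exp(t)/2 + exp(t)]

Strategy: write M = P · J · P⁻¹ where J is a Jordan canonical form, so e^{tM} = P · e^{tJ} · P⁻¹, and e^{tJ} can be computed block-by-block.

M has Jordan form
J =
  [1, 1, 0]
  [0, 1, 1]
  [0, 0, 1]
(up to reordering of blocks).

Per-block formulas:
  For a 3×3 Jordan block J_3(1): exp(t · J_3(1)) = e^(1t)·(I + t·N + (t^2/2)·N^2), where N is the 3×3 nilpotent shift.

After assembling e^{tJ} and conjugating by P, we get:

e^{tM} =
  [-t^2*exp(t)/2 + t*exp(t) + exp(t), -t^2*exp(t)/2 + 2*t*exp(t), t^2*exp(t)/2 - t*exp(t)]
  [-t*exp(t), -t*exp(t) + exp(t), t*exp(t)]
  [-t^2*exp(t)/2, -t^2*exp(t)/2 + t*exp(t), t^2*exp(t)/2 + exp(t)]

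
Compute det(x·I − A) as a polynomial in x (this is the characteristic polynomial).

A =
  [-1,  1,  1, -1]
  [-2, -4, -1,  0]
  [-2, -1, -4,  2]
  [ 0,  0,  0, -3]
x^4 + 12*x^3 + 54*x^2 + 108*x + 81

Expanding det(x·I − A) (e.g. by cofactor expansion or by noting that A is similar to its Jordan form J, which has the same characteristic polynomial as A) gives
  χ_A(x) = x^4 + 12*x^3 + 54*x^2 + 108*x + 81
which factors as (x + 3)^4. The eigenvalues (with algebraic multiplicities) are λ = -3 with multiplicity 4.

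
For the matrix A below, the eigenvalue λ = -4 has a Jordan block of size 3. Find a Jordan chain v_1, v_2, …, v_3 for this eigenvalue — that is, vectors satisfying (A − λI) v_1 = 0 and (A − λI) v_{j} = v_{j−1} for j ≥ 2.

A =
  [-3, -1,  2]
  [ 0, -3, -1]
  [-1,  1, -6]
A Jordan chain for λ = -4 of length 3:
v_1 = (-1, 1, 1)ᵀ
v_2 = (1, 0, -1)ᵀ
v_3 = (1, 0, 0)ᵀ

Let N = A − (-4)·I. We want v_3 with N^3 v_3 = 0 but N^2 v_3 ≠ 0; then v_{j-1} := N · v_j for j = 3, …, 2.

Pick v_3 = (1, 0, 0)ᵀ.
Then v_2 = N · v_3 = (1, 0, -1)ᵀ.
Then v_1 = N · v_2 = (-1, 1, 1)ᵀ.

Sanity check: (A − (-4)·I) v_1 = (0, 0, 0)ᵀ = 0. ✓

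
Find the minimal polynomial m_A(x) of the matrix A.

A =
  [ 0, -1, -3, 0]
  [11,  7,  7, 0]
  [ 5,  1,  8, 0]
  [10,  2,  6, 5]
x^3 - 15*x^2 + 75*x - 125

The characteristic polynomial is χ_A(x) = (x - 5)^4, so the eigenvalues are known. The minimal polynomial is
  m_A(x) = Π_λ (x − λ)^{k_λ}
where k_λ is the size of the *largest* Jordan block for λ (equivalently, the smallest k with (A − λI)^k v = 0 for every generalised eigenvector v of λ).

  λ = 5: largest Jordan block has size 3, contributing (x − 5)^3

So m_A(x) = (x - 5)^3 = x^3 - 15*x^2 + 75*x - 125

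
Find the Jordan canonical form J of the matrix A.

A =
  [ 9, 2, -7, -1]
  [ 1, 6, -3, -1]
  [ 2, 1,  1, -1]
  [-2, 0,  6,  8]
J_3(6) ⊕ J_1(6)

The characteristic polynomial is
  det(x·I − A) = x^4 - 24*x^3 + 216*x^2 - 864*x + 1296 = (x - 6)^4

Eigenvalues and multiplicities (the geometric multiplicity of λ is n − rank(A − λI), which equals the number of Jordan blocks for λ):
  λ = 6: algebraic multiplicity = 4, geometric multiplicity = 2

Determining the block sizes for each eigenvalue:
  λ = 6: with am = 4 and gm = 2, the partition is not yet determined (e.g. several partitions of 4 into 2 parts exist). Let N = A − (6)·I. Computing rank(N^1) = 2, rank(N^2) = 1, rank(N^3) = 0; the number of blocks of size ≥ j is rank(N^{j−1}) − rank(N^j), giving [2, 1, 1]. So we have 1 block(s) of size 3, 1 block(s) of size 1 → block sizes [3, 1]

Assembling the blocks gives a Jordan form
J =
  [6, 1, 0, 0]
  [0, 6, 1, 0]
  [0, 0, 6, 0]
  [0, 0, 0, 6]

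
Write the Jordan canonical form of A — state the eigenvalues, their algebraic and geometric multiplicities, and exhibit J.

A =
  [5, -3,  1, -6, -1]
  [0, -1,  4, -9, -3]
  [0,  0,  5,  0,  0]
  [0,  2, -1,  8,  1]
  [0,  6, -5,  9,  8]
J_3(5) ⊕ J_2(5)

The characteristic polynomial is
  det(x·I − A) = x^5 - 25*x^4 + 250*x^3 - 1250*x^2 + 3125*x - 3125 = (x - 5)^5

Eigenvalues and multiplicities (the geometric multiplicity of λ is n − rank(A − λI), which equals the number of Jordan blocks for λ):
  λ = 5: algebraic multiplicity = 5, geometric multiplicity = 2

Determining the block sizes for each eigenvalue:
  λ = 5: with am = 5 and gm = 2, the partition is not yet determined (e.g. several partitions of 5 into 2 parts exist). Let N = A − (5)·I. Computing rank(N^1) = 3, rank(N^2) = 1, rank(N^3) = 0; the number of blocks of size ≥ j is rank(N^{j−1}) − rank(N^j), giving [2, 2, 1]. So we have 1 block(s) of size 3, 1 block(s) of size 2 → block sizes [3, 2]

Assembling the blocks gives a Jordan form
J =
  [5, 1, 0, 0, 0]
  [0, 5, 1, 0, 0]
  [0, 0, 5, 0, 0]
  [0, 0, 0, 5, 1]
  [0, 0, 0, 0, 5]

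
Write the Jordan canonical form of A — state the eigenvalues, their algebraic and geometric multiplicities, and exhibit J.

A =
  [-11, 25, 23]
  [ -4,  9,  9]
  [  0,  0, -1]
J_3(-1)

The characteristic polynomial is
  det(x·I − A) = x^3 + 3*x^2 + 3*x + 1 = (x + 1)^3

Eigenvalues and multiplicities (the geometric multiplicity of λ is n − rank(A − λI), which equals the number of Jordan blocks for λ):
  λ = -1: algebraic multiplicity = 3, geometric multiplicity = 1

Determining the block sizes for each eigenvalue:
  λ = -1: one block (gm = 1), so the single block has size am = 3 → block sizes [3]

Assembling the blocks gives a Jordan form
J =
  [-1,  1,  0]
  [ 0, -1,  1]
  [ 0,  0, -1]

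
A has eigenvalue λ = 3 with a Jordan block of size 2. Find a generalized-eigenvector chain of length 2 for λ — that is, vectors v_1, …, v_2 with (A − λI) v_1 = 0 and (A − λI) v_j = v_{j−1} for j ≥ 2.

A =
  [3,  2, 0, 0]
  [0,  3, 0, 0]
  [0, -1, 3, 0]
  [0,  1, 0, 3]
A Jordan chain for λ = 3 of length 2:
v_1 = (2, 0, -1, 1)ᵀ
v_2 = (0, 1, 0, 0)ᵀ

Let N = A − (3)·I. We want v_2 with N^2 v_2 = 0 but N^1 v_2 ≠ 0; then v_{j-1} := N · v_j for j = 2, …, 2.

Pick v_2 = (0, 1, 0, 0)ᵀ.
Then v_1 = N · v_2 = (2, 0, -1, 1)ᵀ.

Sanity check: (A − (3)·I) v_1 = (0, 0, 0, 0)ᵀ = 0. ✓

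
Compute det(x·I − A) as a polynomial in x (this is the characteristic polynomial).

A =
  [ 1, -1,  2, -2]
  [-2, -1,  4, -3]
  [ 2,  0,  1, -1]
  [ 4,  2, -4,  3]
x^4 - 4*x^3 + 6*x^2 - 4*x + 1

Expanding det(x·I − A) (e.g. by cofactor expansion or by noting that A is similar to its Jordan form J, which has the same characteristic polynomial as A) gives
  χ_A(x) = x^4 - 4*x^3 + 6*x^2 - 4*x + 1
which factors as (x - 1)^4. The eigenvalues (with algebraic multiplicities) are λ = 1 with multiplicity 4.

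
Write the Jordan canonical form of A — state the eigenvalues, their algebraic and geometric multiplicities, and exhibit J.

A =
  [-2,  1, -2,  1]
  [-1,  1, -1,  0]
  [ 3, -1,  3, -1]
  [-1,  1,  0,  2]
J_3(1) ⊕ J_1(1)

The characteristic polynomial is
  det(x·I − A) = x^4 - 4*x^3 + 6*x^2 - 4*x + 1 = (x - 1)^4

Eigenvalues and multiplicities (the geometric multiplicity of λ is n − rank(A − λI), which equals the number of Jordan blocks for λ):
  λ = 1: algebraic multiplicity = 4, geometric multiplicity = 2

Determining the block sizes for each eigenvalue:
  λ = 1: with am = 4 and gm = 2, the partition is not yet determined (e.g. several partitions of 4 into 2 parts exist). Let N = A − (1)·I. Computing rank(N^1) = 2, rank(N^2) = 1, rank(N^3) = 0; the number of blocks of size ≥ j is rank(N^{j−1}) − rank(N^j), giving [2, 1, 1]. So we have 1 block(s) of size 3, 1 block(s) of size 1 → block sizes [3, 1]

Assembling the blocks gives a Jordan form
J =
  [1, 1, 0, 0]
  [0, 1, 1, 0]
  [0, 0, 1, 0]
  [0, 0, 0, 1]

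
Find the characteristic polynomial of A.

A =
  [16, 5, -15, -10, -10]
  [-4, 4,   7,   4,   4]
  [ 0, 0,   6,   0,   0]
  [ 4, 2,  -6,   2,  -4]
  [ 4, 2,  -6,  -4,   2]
x^5 - 30*x^4 + 360*x^3 - 2160*x^2 + 6480*x - 7776

Expanding det(x·I − A) (e.g. by cofactor expansion or by noting that A is similar to its Jordan form J, which has the same characteristic polynomial as A) gives
  χ_A(x) = x^5 - 30*x^4 + 360*x^3 - 2160*x^2 + 6480*x - 7776
which factors as (x - 6)^5. The eigenvalues (with algebraic multiplicities) are λ = 6 with multiplicity 5.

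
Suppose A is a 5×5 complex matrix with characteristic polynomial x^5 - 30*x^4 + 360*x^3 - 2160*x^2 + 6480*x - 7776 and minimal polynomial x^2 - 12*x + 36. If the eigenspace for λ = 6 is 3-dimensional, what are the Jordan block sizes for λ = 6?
Block sizes for λ = 6: [2, 2, 1]

Step 1 — from the characteristic polynomial, algebraic multiplicity of λ = 6 is 5. From dim ker(A − (6)·I) = 3, there are exactly 3 Jordan blocks for λ = 6.
Step 2 — from the minimal polynomial, the factor (x − 6)^2 tells us the largest block for λ = 6 has size 2.
Step 3 — with total size 5, 3 blocks, and largest block 2, the block sizes (in nonincreasing order) are [2, 2, 1].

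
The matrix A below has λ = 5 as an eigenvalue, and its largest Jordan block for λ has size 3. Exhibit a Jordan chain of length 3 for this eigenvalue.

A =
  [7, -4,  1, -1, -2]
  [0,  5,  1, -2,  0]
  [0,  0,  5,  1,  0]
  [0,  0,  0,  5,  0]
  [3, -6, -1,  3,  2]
A Jordan chain for λ = 5 of length 3:
v_1 = (1, 1, 0, 0, -1)ᵀ
v_2 = (-1, -2, 1, 0, 3)ᵀ
v_3 = (0, 0, 0, 1, 0)ᵀ

Let N = A − (5)·I. We want v_3 with N^3 v_3 = 0 but N^2 v_3 ≠ 0; then v_{j-1} := N · v_j for j = 3, …, 2.

Pick v_3 = (0, 0, 0, 1, 0)ᵀ.
Then v_2 = N · v_3 = (-1, -2, 1, 0, 3)ᵀ.
Then v_1 = N · v_2 = (1, 1, 0, 0, -1)ᵀ.

Sanity check: (A − (5)·I) v_1 = (0, 0, 0, 0, 0)ᵀ = 0. ✓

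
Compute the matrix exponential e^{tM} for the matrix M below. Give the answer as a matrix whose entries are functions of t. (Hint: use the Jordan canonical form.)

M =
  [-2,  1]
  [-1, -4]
e^{tM} =
  [t*exp(-3*t) + exp(-3*t), t*exp(-3*t)]
  [-t*exp(-3*t), -t*exp(-3*t) + exp(-3*t)]

Strategy: write M = P · J · P⁻¹ where J is a Jordan canonical form, so e^{tM} = P · e^{tJ} · P⁻¹, and e^{tJ} can be computed block-by-block.

M has Jordan form
J =
  [-3,  1]
  [ 0, -3]
(up to reordering of blocks).

Per-block formulas:
  For a 2×2 Jordan block J_2(-3): exp(t · J_2(-3)) = e^(-3t)·(I + t·N), where N is the 2×2 nilpotent shift.

After assembling e^{tJ} and conjugating by P, we get:

e^{tM} =
  [t*exp(-3*t) + exp(-3*t), t*exp(-3*t)]
  [-t*exp(-3*t), -t*exp(-3*t) + exp(-3*t)]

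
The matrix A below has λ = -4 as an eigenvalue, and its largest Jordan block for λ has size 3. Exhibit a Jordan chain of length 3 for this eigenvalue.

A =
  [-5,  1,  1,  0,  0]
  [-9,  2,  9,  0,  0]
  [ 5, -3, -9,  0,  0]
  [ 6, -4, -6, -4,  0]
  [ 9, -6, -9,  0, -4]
A Jordan chain for λ = -4 of length 3:
v_1 = (-3, 0, -3, 0, 0)ᵀ
v_2 = (-1, -9, 5, 6, 9)ᵀ
v_3 = (1, 0, 0, 0, 0)ᵀ

Let N = A − (-4)·I. We want v_3 with N^3 v_3 = 0 but N^2 v_3 ≠ 0; then v_{j-1} := N · v_j for j = 3, …, 2.

Pick v_3 = (1, 0, 0, 0, 0)ᵀ.
Then v_2 = N · v_3 = (-1, -9, 5, 6, 9)ᵀ.
Then v_1 = N · v_2 = (-3, 0, -3, 0, 0)ᵀ.

Sanity check: (A − (-4)·I) v_1 = (0, 0, 0, 0, 0)ᵀ = 0. ✓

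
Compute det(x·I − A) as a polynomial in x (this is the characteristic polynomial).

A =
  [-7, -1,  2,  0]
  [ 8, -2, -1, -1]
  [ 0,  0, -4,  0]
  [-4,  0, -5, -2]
x^4 + 15*x^3 + 84*x^2 + 208*x + 192

Expanding det(x·I − A) (e.g. by cofactor expansion or by noting that A is similar to its Jordan form J, which has the same characteristic polynomial as A) gives
  χ_A(x) = x^4 + 15*x^3 + 84*x^2 + 208*x + 192
which factors as (x + 3)*(x + 4)^3. The eigenvalues (with algebraic multiplicities) are λ = -4 with multiplicity 3, λ = -3 with multiplicity 1.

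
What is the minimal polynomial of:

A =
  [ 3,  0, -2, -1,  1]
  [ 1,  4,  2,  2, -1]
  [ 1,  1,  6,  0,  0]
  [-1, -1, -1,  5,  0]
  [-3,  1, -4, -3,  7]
x^3 - 15*x^2 + 75*x - 125

The characteristic polynomial is χ_A(x) = (x - 5)^5, so the eigenvalues are known. The minimal polynomial is
  m_A(x) = Π_λ (x − λ)^{k_λ}
where k_λ is the size of the *largest* Jordan block for λ (equivalently, the smallest k with (A − λI)^k v = 0 for every generalised eigenvector v of λ).

  λ = 5: largest Jordan block has size 3, contributing (x − 5)^3

So m_A(x) = (x - 5)^3 = x^3 - 15*x^2 + 75*x - 125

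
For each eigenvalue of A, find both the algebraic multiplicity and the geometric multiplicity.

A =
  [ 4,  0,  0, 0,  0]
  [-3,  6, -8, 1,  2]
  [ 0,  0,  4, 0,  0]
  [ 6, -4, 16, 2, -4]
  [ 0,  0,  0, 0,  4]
λ = 4: alg = 5, geom = 4

Step 1 — factor the characteristic polynomial to read off the algebraic multiplicities:
  χ_A(x) = (x - 4)^5

Step 2 — compute geometric multiplicities via the rank-nullity identity g(λ) = n − rank(A − λI):
  rank(A − (4)·I) = 1, so dim ker(A − (4)·I) = n − 1 = 4

Summary:
  λ = 4: algebraic multiplicity = 5, geometric multiplicity = 4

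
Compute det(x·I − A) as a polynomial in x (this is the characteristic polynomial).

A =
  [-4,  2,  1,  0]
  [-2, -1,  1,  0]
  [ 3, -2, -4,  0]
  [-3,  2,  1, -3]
x^4 + 12*x^3 + 54*x^2 + 108*x + 81

Expanding det(x·I − A) (e.g. by cofactor expansion or by noting that A is similar to its Jordan form J, which has the same characteristic polynomial as A) gives
  χ_A(x) = x^4 + 12*x^3 + 54*x^2 + 108*x + 81
which factors as (x + 3)^4. The eigenvalues (with algebraic multiplicities) are λ = -3 with multiplicity 4.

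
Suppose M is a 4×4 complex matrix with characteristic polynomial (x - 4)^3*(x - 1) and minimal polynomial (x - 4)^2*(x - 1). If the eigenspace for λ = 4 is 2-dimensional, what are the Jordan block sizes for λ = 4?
Block sizes for λ = 4: [2, 1]

Step 1 — from the characteristic polynomial, algebraic multiplicity of λ = 4 is 3. From dim ker(M − (4)·I) = 2, there are exactly 2 Jordan blocks for λ = 4.
Step 2 — from the minimal polynomial, the factor (x − 4)^2 tells us the largest block for λ = 4 has size 2.
Step 3 — with total size 3, 2 blocks, and largest block 2, the block sizes (in nonincreasing order) are [2, 1].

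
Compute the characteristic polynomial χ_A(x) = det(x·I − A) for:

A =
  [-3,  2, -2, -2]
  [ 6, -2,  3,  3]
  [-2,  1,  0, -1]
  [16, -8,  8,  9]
x^4 - 4*x^3 + 6*x^2 - 4*x + 1

Expanding det(x·I − A) (e.g. by cofactor expansion or by noting that A is similar to its Jordan form J, which has the same characteristic polynomial as A) gives
  χ_A(x) = x^4 - 4*x^3 + 6*x^2 - 4*x + 1
which factors as (x - 1)^4. The eigenvalues (with algebraic multiplicities) are λ = 1 with multiplicity 4.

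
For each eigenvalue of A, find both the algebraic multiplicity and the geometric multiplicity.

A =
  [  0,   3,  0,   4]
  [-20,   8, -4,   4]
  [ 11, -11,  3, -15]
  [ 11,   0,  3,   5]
λ = 4: alg = 4, geom = 2

Step 1 — factor the characteristic polynomial to read off the algebraic multiplicities:
  χ_A(x) = (x - 4)^4

Step 2 — compute geometric multiplicities via the rank-nullity identity g(λ) = n − rank(A − λI):
  rank(A − (4)·I) = 2, so dim ker(A − (4)·I) = n − 2 = 2

Summary:
  λ = 4: algebraic multiplicity = 4, geometric multiplicity = 2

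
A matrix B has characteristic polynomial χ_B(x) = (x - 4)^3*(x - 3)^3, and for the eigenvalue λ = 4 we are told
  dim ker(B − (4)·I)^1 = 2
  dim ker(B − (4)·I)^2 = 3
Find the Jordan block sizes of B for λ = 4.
Block sizes for λ = 4: [2, 1]

From the dimensions of kernels of powers, the number of Jordan blocks of size at least j is d_j − d_{j−1} where d_j = dim ker(N^j) (with d_0 = 0). Computing the differences gives [2, 1].
The number of blocks of size exactly k is (#blocks of size ≥ k) − (#blocks of size ≥ k + 1), so the partition is: 1 block(s) of size 1, 1 block(s) of size 2.
In nonincreasing order the block sizes are [2, 1].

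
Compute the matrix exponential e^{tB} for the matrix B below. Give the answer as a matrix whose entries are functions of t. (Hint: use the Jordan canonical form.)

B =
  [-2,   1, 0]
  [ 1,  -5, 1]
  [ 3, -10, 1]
e^{tB} =
  [t^2*exp(-2*t)/2 + exp(-2*t), -3*t^2*exp(-2*t)/2 + t*exp(-2*t), t^2*exp(-2*t)/2]
  [t*exp(-2*t), -3*t*exp(-2*t) + exp(-2*t), t*exp(-2*t)]
  [-t^2*exp(-2*t)/2 + 3*t*exp(-2*t), 3*t^2*exp(-2*t)/2 - 10*t*exp(-2*t), -t^2*exp(-2*t)/2 + 3*t*exp(-2*t) + exp(-2*t)]

Strategy: write B = P · J · P⁻¹ where J is a Jordan canonical form, so e^{tB} = P · e^{tJ} · P⁻¹, and e^{tJ} can be computed block-by-block.

B has Jordan form
J =
  [-2,  1,  0]
  [ 0, -2,  1]
  [ 0,  0, -2]
(up to reordering of blocks).

Per-block formulas:
  For a 3×3 Jordan block J_3(-2): exp(t · J_3(-2)) = e^(-2t)·(I + t·N + (t^2/2)·N^2), where N is the 3×3 nilpotent shift.

After assembling e^{tJ} and conjugating by P, we get:

e^{tB} =
  [t^2*exp(-2*t)/2 + exp(-2*t), -3*t^2*exp(-2*t)/2 + t*exp(-2*t), t^2*exp(-2*t)/2]
  [t*exp(-2*t), -3*t*exp(-2*t) + exp(-2*t), t*exp(-2*t)]
  [-t^2*exp(-2*t)/2 + 3*t*exp(-2*t), 3*t^2*exp(-2*t)/2 - 10*t*exp(-2*t), -t^2*exp(-2*t)/2 + 3*t*exp(-2*t) + exp(-2*t)]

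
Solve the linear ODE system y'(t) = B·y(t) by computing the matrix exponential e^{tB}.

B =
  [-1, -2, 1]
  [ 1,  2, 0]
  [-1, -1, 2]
e^{tB} =
  [t^2*exp(t)/2 - 2*t*exp(t) + exp(t), t^2*exp(t)/2 - 2*t*exp(t), -t^2*exp(t)/2 + t*exp(t)]
  [-t^2*exp(t)/2 + t*exp(t), -t^2*exp(t)/2 + t*exp(t) + exp(t), t^2*exp(t)/2]
  [-t*exp(t), -t*exp(t), t*exp(t) + exp(t)]

Strategy: write B = P · J · P⁻¹ where J is a Jordan canonical form, so e^{tB} = P · e^{tJ} · P⁻¹, and e^{tJ} can be computed block-by-block.

B has Jordan form
J =
  [1, 1, 0]
  [0, 1, 1]
  [0, 0, 1]
(up to reordering of blocks).

Per-block formulas:
  For a 3×3 Jordan block J_3(1): exp(t · J_3(1)) = e^(1t)·(I + t·N + (t^2/2)·N^2), where N is the 3×3 nilpotent shift.

After assembling e^{tJ} and conjugating by P, we get:

e^{tB} =
  [t^2*exp(t)/2 - 2*t*exp(t) + exp(t), t^2*exp(t)/2 - 2*t*exp(t), -t^2*exp(t)/2 + t*exp(t)]
  [-t^2*exp(t)/2 + t*exp(t), -t^2*exp(t)/2 + t*exp(t) + exp(t), t^2*exp(t)/2]
  [-t*exp(t), -t*exp(t), t*exp(t) + exp(t)]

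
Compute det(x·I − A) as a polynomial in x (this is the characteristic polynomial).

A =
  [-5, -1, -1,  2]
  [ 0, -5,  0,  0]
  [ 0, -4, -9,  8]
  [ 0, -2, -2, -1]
x^4 + 20*x^3 + 150*x^2 + 500*x + 625

Expanding det(x·I − A) (e.g. by cofactor expansion or by noting that A is similar to its Jordan form J, which has the same characteristic polynomial as A) gives
  χ_A(x) = x^4 + 20*x^3 + 150*x^2 + 500*x + 625
which factors as (x + 5)^4. The eigenvalues (with algebraic multiplicities) are λ = -5 with multiplicity 4.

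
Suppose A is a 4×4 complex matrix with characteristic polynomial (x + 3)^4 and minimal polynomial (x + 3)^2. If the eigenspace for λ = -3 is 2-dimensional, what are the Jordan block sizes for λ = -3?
Block sizes for λ = -3: [2, 2]

Step 1 — from the characteristic polynomial, algebraic multiplicity of λ = -3 is 4. From dim ker(A − (-3)·I) = 2, there are exactly 2 Jordan blocks for λ = -3.
Step 2 — from the minimal polynomial, the factor (x + 3)^2 tells us the largest block for λ = -3 has size 2.
Step 3 — with total size 4, 2 blocks, and largest block 2, the block sizes (in nonincreasing order) are [2, 2].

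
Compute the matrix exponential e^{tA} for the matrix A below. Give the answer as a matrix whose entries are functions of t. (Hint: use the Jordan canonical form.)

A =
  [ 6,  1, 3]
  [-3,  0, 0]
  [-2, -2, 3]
e^{tA} =
  [3*t*exp(3*t) + exp(3*t), -3*t^2*exp(3*t) + t*exp(3*t), 9*t^2*exp(3*t)/2 + 3*t*exp(3*t)]
  [-3*t*exp(3*t), 3*t^2*exp(3*t) - 3*t*exp(3*t) + exp(3*t), -9*t^2*exp(3*t)/2]
  [-2*t*exp(3*t), 2*t^2*exp(3*t) - 2*t*exp(3*t), -3*t^2*exp(3*t) + exp(3*t)]

Strategy: write A = P · J · P⁻¹ where J is a Jordan canonical form, so e^{tA} = P · e^{tJ} · P⁻¹, and e^{tJ} can be computed block-by-block.

A has Jordan form
J =
  [3, 1, 0]
  [0, 3, 1]
  [0, 0, 3]
(up to reordering of blocks).

Per-block formulas:
  For a 3×3 Jordan block J_3(3): exp(t · J_3(3)) = e^(3t)·(I + t·N + (t^2/2)·N^2), where N is the 3×3 nilpotent shift.

After assembling e^{tJ} and conjugating by P, we get:

e^{tA} =
  [3*t*exp(3*t) + exp(3*t), -3*t^2*exp(3*t) + t*exp(3*t), 9*t^2*exp(3*t)/2 + 3*t*exp(3*t)]
  [-3*t*exp(3*t), 3*t^2*exp(3*t) - 3*t*exp(3*t) + exp(3*t), -9*t^2*exp(3*t)/2]
  [-2*t*exp(3*t), 2*t^2*exp(3*t) - 2*t*exp(3*t), -3*t^2*exp(3*t) + exp(3*t)]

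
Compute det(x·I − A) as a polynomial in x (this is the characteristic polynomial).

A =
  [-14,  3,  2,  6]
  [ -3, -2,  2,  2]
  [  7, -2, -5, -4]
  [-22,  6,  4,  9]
x^4 + 12*x^3 + 54*x^2 + 108*x + 81

Expanding det(x·I − A) (e.g. by cofactor expansion or by noting that A is similar to its Jordan form J, which has the same characteristic polynomial as A) gives
  χ_A(x) = x^4 + 12*x^3 + 54*x^2 + 108*x + 81
which factors as (x + 3)^4. The eigenvalues (with algebraic multiplicities) are λ = -3 with multiplicity 4.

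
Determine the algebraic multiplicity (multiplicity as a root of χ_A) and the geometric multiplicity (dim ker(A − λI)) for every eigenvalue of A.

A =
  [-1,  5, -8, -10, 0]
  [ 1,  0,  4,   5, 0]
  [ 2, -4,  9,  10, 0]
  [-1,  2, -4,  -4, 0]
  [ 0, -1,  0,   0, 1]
λ = 1: alg = 5, geom = 3

Step 1 — factor the characteristic polynomial to read off the algebraic multiplicities:
  χ_A(x) = (x - 1)^5

Step 2 — compute geometric multiplicities via the rank-nullity identity g(λ) = n − rank(A − λI):
  rank(A − (1)·I) = 2, so dim ker(A − (1)·I) = n − 2 = 3

Summary:
  λ = 1: algebraic multiplicity = 5, geometric multiplicity = 3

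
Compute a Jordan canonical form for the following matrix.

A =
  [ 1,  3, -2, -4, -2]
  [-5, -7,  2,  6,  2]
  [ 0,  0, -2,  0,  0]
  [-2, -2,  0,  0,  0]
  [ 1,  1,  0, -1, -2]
J_2(-2) ⊕ J_2(-2) ⊕ J_1(-2)

The characteristic polynomial is
  det(x·I − A) = x^5 + 10*x^4 + 40*x^3 + 80*x^2 + 80*x + 32 = (x + 2)^5

Eigenvalues and multiplicities (the geometric multiplicity of λ is n − rank(A − λI), which equals the number of Jordan blocks for λ):
  λ = -2: algebraic multiplicity = 5, geometric multiplicity = 3

Determining the block sizes for each eigenvalue:
  λ = -2: with am = 5 and gm = 3, the partition is not yet determined (e.g. several partitions of 5 into 3 parts exist). Let N = A − (-2)·I. Computing rank(N^1) = 2, rank(N^2) = 0; the number of blocks of size ≥ j is rank(N^{j−1}) − rank(N^j), giving [3, 2]. So we have 2 block(s) of size 2, 1 block(s) of size 1 → block sizes [2, 2, 1]

Assembling the blocks gives a Jordan form
J =
  [-2,  1,  0,  0,  0]
  [ 0, -2,  0,  0,  0]
  [ 0,  0, -2,  1,  0]
  [ 0,  0,  0, -2,  0]
  [ 0,  0,  0,  0, -2]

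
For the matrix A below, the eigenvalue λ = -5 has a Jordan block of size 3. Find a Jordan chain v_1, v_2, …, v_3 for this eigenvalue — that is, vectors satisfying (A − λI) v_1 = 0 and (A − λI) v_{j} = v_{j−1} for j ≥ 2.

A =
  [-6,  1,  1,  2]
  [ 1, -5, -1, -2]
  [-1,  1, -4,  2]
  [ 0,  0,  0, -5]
A Jordan chain for λ = -5 of length 3:
v_1 = (1, 0, 1, 0)ᵀ
v_2 = (-1, 1, -1, 0)ᵀ
v_3 = (1, 0, 0, 0)ᵀ

Let N = A − (-5)·I. We want v_3 with N^3 v_3 = 0 but N^2 v_3 ≠ 0; then v_{j-1} := N · v_j for j = 3, …, 2.

Pick v_3 = (1, 0, 0, 0)ᵀ.
Then v_2 = N · v_3 = (-1, 1, -1, 0)ᵀ.
Then v_1 = N · v_2 = (1, 0, 1, 0)ᵀ.

Sanity check: (A − (-5)·I) v_1 = (0, 0, 0, 0)ᵀ = 0. ✓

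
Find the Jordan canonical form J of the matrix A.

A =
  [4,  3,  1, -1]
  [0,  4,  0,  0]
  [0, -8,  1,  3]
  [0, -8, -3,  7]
J_2(4) ⊕ J_2(4)

The characteristic polynomial is
  det(x·I − A) = x^4 - 16*x^3 + 96*x^2 - 256*x + 256 = (x - 4)^4

Eigenvalues and multiplicities (the geometric multiplicity of λ is n − rank(A − λI), which equals the number of Jordan blocks for λ):
  λ = 4: algebraic multiplicity = 4, geometric multiplicity = 2

Determining the block sizes for each eigenvalue:
  λ = 4: with am = 4 and gm = 2, the partition is not yet determined (e.g. several partitions of 4 into 2 parts exist). Let N = A − (4)·I. Computing rank(N^1) = 2, rank(N^2) = 0; the number of blocks of size ≥ j is rank(N^{j−1}) − rank(N^j), giving [2, 2]. So we have 2 block(s) of size 2 → block sizes [2, 2]

Assembling the blocks gives a Jordan form
J =
  [4, 1, 0, 0]
  [0, 4, 0, 0]
  [0, 0, 4, 1]
  [0, 0, 0, 4]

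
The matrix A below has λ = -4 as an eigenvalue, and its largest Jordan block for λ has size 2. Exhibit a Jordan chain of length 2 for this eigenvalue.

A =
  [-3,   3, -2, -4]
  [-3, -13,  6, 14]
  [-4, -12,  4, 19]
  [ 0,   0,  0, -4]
A Jordan chain for λ = -4 of length 2:
v_1 = (1, -3, -4, 0)ᵀ
v_2 = (1, 0, 0, 0)ᵀ

Let N = A − (-4)·I. We want v_2 with N^2 v_2 = 0 but N^1 v_2 ≠ 0; then v_{j-1} := N · v_j for j = 2, …, 2.

Pick v_2 = (1, 0, 0, 0)ᵀ.
Then v_1 = N · v_2 = (1, -3, -4, 0)ᵀ.

Sanity check: (A − (-4)·I) v_1 = (0, 0, 0, 0)ᵀ = 0. ✓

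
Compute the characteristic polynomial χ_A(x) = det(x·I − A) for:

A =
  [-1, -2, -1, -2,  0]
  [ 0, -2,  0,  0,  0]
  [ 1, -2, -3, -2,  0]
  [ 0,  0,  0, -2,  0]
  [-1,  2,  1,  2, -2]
x^5 + 10*x^4 + 40*x^3 + 80*x^2 + 80*x + 32

Expanding det(x·I − A) (e.g. by cofactor expansion or by noting that A is similar to its Jordan form J, which has the same characteristic polynomial as A) gives
  χ_A(x) = x^5 + 10*x^4 + 40*x^3 + 80*x^2 + 80*x + 32
which factors as (x + 2)^5. The eigenvalues (with algebraic multiplicities) are λ = -2 with multiplicity 5.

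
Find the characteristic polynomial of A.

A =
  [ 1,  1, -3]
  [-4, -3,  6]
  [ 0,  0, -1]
x^3 + 3*x^2 + 3*x + 1

Expanding det(x·I − A) (e.g. by cofactor expansion or by noting that A is similar to its Jordan form J, which has the same characteristic polynomial as A) gives
  χ_A(x) = x^3 + 3*x^2 + 3*x + 1
which factors as (x + 1)^3. The eigenvalues (with algebraic multiplicities) are λ = -1 with multiplicity 3.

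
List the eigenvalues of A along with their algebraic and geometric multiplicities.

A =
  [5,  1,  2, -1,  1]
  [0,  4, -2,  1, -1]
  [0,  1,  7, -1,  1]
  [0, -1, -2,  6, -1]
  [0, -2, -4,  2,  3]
λ = 5: alg = 5, geom = 4

Step 1 — factor the characteristic polynomial to read off the algebraic multiplicities:
  χ_A(x) = (x - 5)^5

Step 2 — compute geometric multiplicities via the rank-nullity identity g(λ) = n − rank(A − λI):
  rank(A − (5)·I) = 1, so dim ker(A − (5)·I) = n − 1 = 4

Summary:
  λ = 5: algebraic multiplicity = 5, geometric multiplicity = 4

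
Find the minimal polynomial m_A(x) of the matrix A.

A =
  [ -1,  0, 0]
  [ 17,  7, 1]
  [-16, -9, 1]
x^3 - 7*x^2 + 8*x + 16

The characteristic polynomial is χ_A(x) = (x - 4)^2*(x + 1), so the eigenvalues are known. The minimal polynomial is
  m_A(x) = Π_λ (x − λ)^{k_λ}
where k_λ is the size of the *largest* Jordan block for λ (equivalently, the smallest k with (A − λI)^k v = 0 for every generalised eigenvector v of λ).

  λ = -1: largest Jordan block has size 1, contributing (x + 1)
  λ = 4: largest Jordan block has size 2, contributing (x − 4)^2

So m_A(x) = (x - 4)^2*(x + 1) = x^3 - 7*x^2 + 8*x + 16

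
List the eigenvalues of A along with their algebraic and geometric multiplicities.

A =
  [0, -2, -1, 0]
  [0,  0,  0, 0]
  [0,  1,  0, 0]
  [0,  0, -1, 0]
λ = 0: alg = 4, geom = 2

Step 1 — factor the characteristic polynomial to read off the algebraic multiplicities:
  χ_A(x) = x^4

Step 2 — compute geometric multiplicities via the rank-nullity identity g(λ) = n − rank(A − λI):
  rank(A − (0)·I) = 2, so dim ker(A − (0)·I) = n − 2 = 2

Summary:
  λ = 0: algebraic multiplicity = 4, geometric multiplicity = 2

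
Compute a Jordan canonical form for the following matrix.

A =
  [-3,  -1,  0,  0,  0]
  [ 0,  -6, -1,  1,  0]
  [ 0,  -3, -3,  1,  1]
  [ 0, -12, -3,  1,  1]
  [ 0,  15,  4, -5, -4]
J_3(-3) ⊕ J_2(-3)

The characteristic polynomial is
  det(x·I − A) = x^5 + 15*x^4 + 90*x^3 + 270*x^2 + 405*x + 243 = (x + 3)^5

Eigenvalues and multiplicities (the geometric multiplicity of λ is n − rank(A − λI), which equals the number of Jordan blocks for λ):
  λ = -3: algebraic multiplicity = 5, geometric multiplicity = 2

Determining the block sizes for each eigenvalue:
  λ = -3: with am = 5 and gm = 2, the partition is not yet determined (e.g. several partitions of 5 into 2 parts exist). Let N = A − (-3)·I. Computing rank(N^1) = 3, rank(N^2) = 1, rank(N^3) = 0; the number of blocks of size ≥ j is rank(N^{j−1}) − rank(N^j), giving [2, 2, 1]. So we have 1 block(s) of size 3, 1 block(s) of size 2 → block sizes [3, 2]

Assembling the blocks gives a Jordan form
J =
  [-3,  1,  0,  0,  0]
  [ 0, -3,  1,  0,  0]
  [ 0,  0, -3,  0,  0]
  [ 0,  0,  0, -3,  1]
  [ 0,  0,  0,  0, -3]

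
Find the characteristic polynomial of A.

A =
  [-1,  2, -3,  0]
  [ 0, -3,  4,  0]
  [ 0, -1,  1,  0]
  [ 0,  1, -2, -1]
x^4 + 4*x^3 + 6*x^2 + 4*x + 1

Expanding det(x·I − A) (e.g. by cofactor expansion or by noting that A is similar to its Jordan form J, which has the same characteristic polynomial as A) gives
  χ_A(x) = x^4 + 4*x^3 + 6*x^2 + 4*x + 1
which factors as (x + 1)^4. The eigenvalues (with algebraic multiplicities) are λ = -1 with multiplicity 4.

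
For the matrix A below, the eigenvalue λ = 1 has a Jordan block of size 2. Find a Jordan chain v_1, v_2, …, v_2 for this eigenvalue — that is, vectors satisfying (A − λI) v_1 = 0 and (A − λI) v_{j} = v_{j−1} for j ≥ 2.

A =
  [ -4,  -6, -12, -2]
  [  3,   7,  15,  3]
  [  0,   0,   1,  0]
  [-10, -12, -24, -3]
A Jordan chain for λ = 1 of length 2:
v_1 = (8, -12, 0, 16)ᵀ
v_2 = (2, -3, 0, 0)ᵀ

Let N = A − (1)·I. We want v_2 with N^2 v_2 = 0 but N^1 v_2 ≠ 0; then v_{j-1} := N · v_j for j = 2, …, 2.

Pick v_2 = (2, -3, 0, 0)ᵀ.
Then v_1 = N · v_2 = (8, -12, 0, 16)ᵀ.

Sanity check: (A − (1)·I) v_1 = (0, 0, 0, 0)ᵀ = 0. ✓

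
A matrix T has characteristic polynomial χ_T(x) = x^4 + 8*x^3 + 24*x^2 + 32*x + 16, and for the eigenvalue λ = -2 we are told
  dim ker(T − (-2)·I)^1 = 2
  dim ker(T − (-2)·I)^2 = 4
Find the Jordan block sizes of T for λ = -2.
Block sizes for λ = -2: [2, 2]

From the dimensions of kernels of powers, the number of Jordan blocks of size at least j is d_j − d_{j−1} where d_j = dim ker(N^j) (with d_0 = 0). Computing the differences gives [2, 2].
The number of blocks of size exactly k is (#blocks of size ≥ k) − (#blocks of size ≥ k + 1), so the partition is: 2 block(s) of size 2.
In nonincreasing order the block sizes are [2, 2].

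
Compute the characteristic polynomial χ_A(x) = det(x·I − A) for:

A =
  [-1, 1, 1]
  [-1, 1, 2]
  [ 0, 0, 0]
x^3

Expanding det(x·I − A) (e.g. by cofactor expansion or by noting that A is similar to its Jordan form J, which has the same characteristic polynomial as A) gives
  χ_A(x) = x^3
which factors as x^3. The eigenvalues (with algebraic multiplicities) are λ = 0 with multiplicity 3.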